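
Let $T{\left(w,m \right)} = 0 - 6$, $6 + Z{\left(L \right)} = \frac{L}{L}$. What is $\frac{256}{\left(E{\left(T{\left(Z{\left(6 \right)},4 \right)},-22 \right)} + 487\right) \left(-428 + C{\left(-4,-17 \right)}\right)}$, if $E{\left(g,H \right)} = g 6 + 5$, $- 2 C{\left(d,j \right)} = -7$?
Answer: $- \frac{64}{48393} \approx -0.0013225$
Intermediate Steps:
$Z{\left(L \right)} = -5$ ($Z{\left(L \right)} = -6 + \frac{L}{L} = -6 + 1 = -5$)
$T{\left(w,m \right)} = -6$ ($T{\left(w,m \right)} = 0 - 6 = -6$)
$C{\left(d,j \right)} = \frac{7}{2}$ ($C{\left(d,j \right)} = \left(- \frac{1}{2}\right) \left(-7\right) = \frac{7}{2}$)
$E{\left(g,H \right)} = 5 + 6 g$ ($E{\left(g,H \right)} = 6 g + 5 = 5 + 6 g$)
$\frac{256}{\left(E{\left(T{\left(Z{\left(6 \right)},4 \right)},-22 \right)} + 487\right) \left(-428 + C{\left(-4,-17 \right)}\right)} = \frac{256}{\left(\left(5 + 6 \left(-6\right)\right) + 487\right) \left(-428 + \frac{7}{2}\right)} = \frac{256}{\left(\left(5 - 36\right) + 487\right) \left(- \frac{849}{2}\right)} = \frac{256}{\left(-31 + 487\right) \left(- \frac{849}{2}\right)} = \frac{256}{456 \left(- \frac{849}{2}\right)} = \frac{256}{-193572} = 256 \left(- \frac{1}{193572}\right) = - \frac{64}{48393}$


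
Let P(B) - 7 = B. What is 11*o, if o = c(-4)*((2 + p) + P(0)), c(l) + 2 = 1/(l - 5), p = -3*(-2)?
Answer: -1045/3 ≈ -348.33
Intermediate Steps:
P(B) = 7 + B
p = 6
c(l) = -2 + 1/(-5 + l) (c(l) = -2 + 1/(l - 5) = -2 + 1/(-5 + l))
o = -95/3 (o = ((11 - 2*(-4))/(-5 - 4))*((2 + 6) + (7 + 0)) = ((11 + 8)/(-9))*(8 + 7) = -1/9*19*15 = -19/9*15 = -95/3 ≈ -31.667)
11*o = 11*(-95/3) = -1045/3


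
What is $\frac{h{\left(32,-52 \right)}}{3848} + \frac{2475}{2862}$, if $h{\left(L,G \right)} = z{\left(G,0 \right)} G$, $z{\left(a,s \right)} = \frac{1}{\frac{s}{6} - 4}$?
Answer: $\frac{40859}{47064} \approx 0.86816$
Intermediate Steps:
$z{\left(a,s \right)} = \frac{1}{-4 + \frac{s}{6}}$ ($z{\left(a,s \right)} = \frac{1}{s \frac{1}{6} - 4} = \frac{1}{\frac{s}{6} - 4} = \frac{1}{-4 + \frac{s}{6}}$)
$h{\left(L,G \right)} = - \frac{G}{4}$ ($h{\left(L,G \right)} = \frac{6}{-24 + 0} G = \frac{6}{-24} G = 6 \left(- \frac{1}{24}\right) G = - \frac{G}{4}$)
$\frac{h{\left(32,-52 \right)}}{3848} + \frac{2475}{2862} = \frac{\left(- \frac{1}{4}\right) \left(-52\right)}{3848} + \frac{2475}{2862} = 13 \cdot \frac{1}{3848} + 2475 \cdot \frac{1}{2862} = \frac{1}{296} + \frac{275}{318} = \frac{40859}{47064}$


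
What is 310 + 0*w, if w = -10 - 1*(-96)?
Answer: 310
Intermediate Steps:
w = 86 (w = -10 + 96 = 86)
310 + 0*w = 310 + 0*86 = 310 + 0 = 310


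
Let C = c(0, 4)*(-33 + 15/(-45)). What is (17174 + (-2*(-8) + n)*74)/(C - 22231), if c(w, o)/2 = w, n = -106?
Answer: -10514/22231 ≈ -0.47294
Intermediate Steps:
c(w, o) = 2*w
C = 0 (C = (2*0)*(-33 + 15/(-45)) = 0*(-33 + 15*(-1/45)) = 0*(-33 - ⅓) = 0*(-100/3) = 0)
(17174 + (-2*(-8) + n)*74)/(C - 22231) = (17174 + (-2*(-8) - 106)*74)/(0 - 22231) = (17174 + (16 - 106)*74)/(-22231) = (17174 - 90*74)*(-1/22231) = (17174 - 6660)*(-1/22231) = 10514*(-1/22231) = -10514/22231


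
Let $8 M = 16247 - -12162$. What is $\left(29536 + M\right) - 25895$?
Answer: $\frac{57537}{8} \approx 7192.1$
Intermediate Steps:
$M = \frac{28409}{8}$ ($M = \frac{16247 - -12162}{8} = \frac{16247 + 12162}{8} = \frac{1}{8} \cdot 28409 = \frac{28409}{8} \approx 3551.1$)
$\left(29536 + M\right) - 25895 = \left(29536 + \frac{28409}{8}\right) - 25895 = \frac{264697}{8} - 25895 = \frac{57537}{8}$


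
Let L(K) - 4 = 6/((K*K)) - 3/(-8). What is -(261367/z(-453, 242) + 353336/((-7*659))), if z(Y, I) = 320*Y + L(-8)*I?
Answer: 832690587688/10619388941 ≈ 78.412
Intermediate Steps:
L(K) = 35/8 + 6/K**2 (L(K) = 4 + (6/((K*K)) - 3/(-8)) = 4 + (6/(K**2) - 3*(-1/8)) = 4 + (6/K**2 + 3/8) = 4 + (3/8 + 6/K**2) = 35/8 + 6/K**2)
z(Y, I) = 320*Y + 143*I/32 (z(Y, I) = 320*Y + (35/8 + 6/(-8)**2)*I = 320*Y + (35/8 + 6*(1/64))*I = 320*Y + (35/8 + 3/32)*I = 320*Y + 143*I/32)
-(261367/z(-453, 242) + 353336/((-7*659))) = -(261367/(320*(-453) + (143/32)*242) + 353336/((-7*659))) = -(261367/(-144960 + 17303/16) + 353336/(-4613)) = -(261367/(-2302057/16) + 353336*(-1/4613)) = -(261367*(-16/2302057) - 353336/4613) = -(-4181872/2302057 - 353336/4613) = -1*(-832690587688/10619388941) = 832690587688/10619388941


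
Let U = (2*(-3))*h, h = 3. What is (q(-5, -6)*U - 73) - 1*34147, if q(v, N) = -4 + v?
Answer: -34058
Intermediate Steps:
U = -18 (U = (2*(-3))*3 = -6*3 = -18)
(q(-5, -6)*U - 73) - 1*34147 = ((-4 - 5)*(-18) - 73) - 1*34147 = (-9*(-18) - 73) - 34147 = (162 - 73) - 34147 = 89 - 34147 = -34058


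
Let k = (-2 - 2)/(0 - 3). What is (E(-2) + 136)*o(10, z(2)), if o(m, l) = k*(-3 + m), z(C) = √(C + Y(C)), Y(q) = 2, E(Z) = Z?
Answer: 3752/3 ≈ 1250.7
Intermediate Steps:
k = 4/3 (k = -4/(-3) = -4*(-⅓) = 4/3 ≈ 1.3333)
z(C) = √(2 + C) (z(C) = √(C + 2) = √(2 + C))
o(m, l) = -4 + 4*m/3 (o(m, l) = 4*(-3 + m)/3 = -4 + 4*m/3)
(E(-2) + 136)*o(10, z(2)) = (-2 + 136)*(-4 + (4/3)*10) = 134*(-4 + 40/3) = 134*(28/3) = 3752/3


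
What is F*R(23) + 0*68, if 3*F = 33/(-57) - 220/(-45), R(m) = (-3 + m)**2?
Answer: 294800/513 ≈ 574.66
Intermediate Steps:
F = 737/513 (F = (33/(-57) - 220/(-45))/3 = (33*(-1/57) - 220*(-1/45))/3 = (-11/19 + 44/9)/3 = (1/3)*(737/171) = 737/513 ≈ 1.4366)
F*R(23) + 0*68 = 737*(-3 + 23)**2/513 + 0*68 = (737/513)*20**2 + 0 = (737/513)*400 + 0 = 294800/513 + 0 = 294800/513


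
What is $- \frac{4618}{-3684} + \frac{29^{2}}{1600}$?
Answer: $\frac{2621761}{1473600} \approx 1.7792$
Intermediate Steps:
$- \frac{4618}{-3684} + \frac{29^{2}}{1600} = \left(-4618\right) \left(- \frac{1}{3684}\right) + 841 \cdot \frac{1}{1600} = \frac{2309}{1842} + \frac{841}{1600} = \frac{2621761}{1473600}$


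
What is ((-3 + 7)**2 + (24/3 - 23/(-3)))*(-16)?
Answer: -1520/3 ≈ -506.67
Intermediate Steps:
((-3 + 7)**2 + (24/3 - 23/(-3)))*(-16) = (4**2 + (24*(1/3) - 23*(-1/3)))*(-16) = (16 + (8 + 23/3))*(-16) = (16 + 47/3)*(-16) = (95/3)*(-16) = -1520/3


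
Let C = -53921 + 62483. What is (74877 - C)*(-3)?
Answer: -198945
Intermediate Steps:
C = 8562
(74877 - C)*(-3) = (74877 - 1*8562)*(-3) = (74877 - 8562)*(-3) = 66315*(-3) = -198945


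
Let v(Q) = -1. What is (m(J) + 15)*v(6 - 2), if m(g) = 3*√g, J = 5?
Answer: -15 - 3*√5 ≈ -21.708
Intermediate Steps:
(m(J) + 15)*v(6 - 2) = (3*√5 + 15)*(-1) = (15 + 3*√5)*(-1) = -15 - 3*√5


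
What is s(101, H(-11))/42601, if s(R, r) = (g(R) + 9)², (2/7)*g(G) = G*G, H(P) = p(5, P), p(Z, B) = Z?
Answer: 5101530625/170404 ≈ 29938.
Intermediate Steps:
H(P) = 5
g(G) = 7*G²/2 (g(G) = 7*(G*G)/2 = 7*G²/2)
s(R, r) = (9 + 7*R²/2)² (s(R, r) = (7*R²/2 + 9)² = (9 + 7*R²/2)²)
s(101, H(-11))/42601 = ((18 + 7*101²)²/4)/42601 = ((18 + 7*10201)²/4)*(1/42601) = ((18 + 71407)²/4)*(1/42601) = ((¼)*71425²)*(1/42601) = ((¼)*5101530625)*(1/42601) = (5101530625/4)*(1/42601) = 5101530625/170404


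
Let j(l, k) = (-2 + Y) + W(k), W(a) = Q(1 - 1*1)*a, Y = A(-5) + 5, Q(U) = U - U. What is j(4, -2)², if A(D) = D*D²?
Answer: 14884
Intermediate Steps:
A(D) = D³
Q(U) = 0
Y = -120 (Y = (-5)³ + 5 = -125 + 5 = -120)
W(a) = 0 (W(a) = 0*a = 0)
j(l, k) = -122 (j(l, k) = (-2 - 120) + 0 = -122 + 0 = -122)
j(4, -2)² = (-122)² = 14884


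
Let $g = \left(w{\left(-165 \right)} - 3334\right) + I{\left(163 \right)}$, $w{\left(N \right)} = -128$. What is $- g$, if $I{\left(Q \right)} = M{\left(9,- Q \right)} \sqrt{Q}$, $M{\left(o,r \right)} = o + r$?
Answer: $3462 + 154 \sqrt{163} \approx 5428.1$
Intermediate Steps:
$I{\left(Q \right)} = \sqrt{Q} \left(9 - Q\right)$ ($I{\left(Q \right)} = \left(9 - Q\right) \sqrt{Q} = \sqrt{Q} \left(9 - Q\right)$)
$g = -3462 - 154 \sqrt{163}$ ($g = \left(-128 - 3334\right) + \sqrt{163} \left(9 - 163\right) = -3462 + \sqrt{163} \left(9 - 163\right) = -3462 + \sqrt{163} \left(-154\right) = -3462 - 154 \sqrt{163} \approx -5428.1$)
$- g = - (-3462 - 154 \sqrt{163}) = 3462 + 154 \sqrt{163}$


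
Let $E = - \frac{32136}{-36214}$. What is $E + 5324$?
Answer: $\frac{96417736}{18107} \approx 5324.9$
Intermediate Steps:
$E = \frac{16068}{18107}$ ($E = \left(-32136\right) \left(- \frac{1}{36214}\right) = \frac{16068}{18107} \approx 0.88739$)
$E + 5324 = \frac{16068}{18107} + 5324 = \frac{96417736}{18107}$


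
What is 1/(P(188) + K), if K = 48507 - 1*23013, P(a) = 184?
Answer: 1/25678 ≈ 3.8944e-5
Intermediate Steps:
K = 25494 (K = 48507 - 23013 = 25494)
1/(P(188) + K) = 1/(184 + 25494) = 1/25678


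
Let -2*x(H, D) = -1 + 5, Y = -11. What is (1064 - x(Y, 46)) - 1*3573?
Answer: -2507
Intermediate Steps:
x(H, D) = -2 (x(H, D) = -(-1 + 5)/2 = -½*4 = -2)
(1064 - x(Y, 46)) - 1*3573 = (1064 - 1*(-2)) - 1*3573 = (1064 + 2) - 3573 = 1066 - 3573 = -2507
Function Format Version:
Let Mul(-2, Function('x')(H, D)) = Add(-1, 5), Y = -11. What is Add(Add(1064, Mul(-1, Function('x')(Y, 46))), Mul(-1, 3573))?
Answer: -2507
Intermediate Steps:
Function('x')(H, D) = -2 (Function('x')(H, D) = Mul(Rational(-1, 2), Add(-1, 5)) = Mul(Rational(-1, 2), 4) = -2)
Add(Add(1064, Mul(-1, Function('x')(Y, 46))), Mul(-1, 3573)) = Add(Add(1064, Mul(-1, -2)), Mul(-1, 3573)) = Add(Add(1064, 2), -3573) = Add(1066, -3573) = -2507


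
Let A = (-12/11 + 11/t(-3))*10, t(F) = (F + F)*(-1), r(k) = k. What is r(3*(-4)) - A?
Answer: -641/33 ≈ -19.424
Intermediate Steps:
t(F) = -2*F (t(F) = (2*F)*(-1) = -2*F)
A = 245/33 (A = (-12/11 + 11/((-2*(-3))))*10 = (-12*1/11 + 11/6)*10 = (-12/11 + 11*(1/6))*10 = (-12/11 + 11/6)*10 = (49/66)*10 = 245/33 ≈ 7.4242)
r(3*(-4)) - A = 3*(-4) - 1*245/33 = -12 - 245/33 = -641/33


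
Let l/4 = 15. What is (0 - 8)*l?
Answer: -480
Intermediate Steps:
l = 60 (l = 4*15 = 60)
(0 - 8)*l = (0 - 8)*60 = -8*60 = -480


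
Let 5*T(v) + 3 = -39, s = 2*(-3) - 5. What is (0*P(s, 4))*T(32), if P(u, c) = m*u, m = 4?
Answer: 0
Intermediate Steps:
s = -11 (s = -6 - 5 = -11)
P(u, c) = 4*u
T(v) = -42/5 (T(v) = -⅗ + (⅕)*(-39) = -⅗ - 39/5 = -42/5)
(0*P(s, 4))*T(32) = (0*(4*(-11)))*(-42/5) = (0*(-44))*(-42/5) = 0*(-42/5) = 0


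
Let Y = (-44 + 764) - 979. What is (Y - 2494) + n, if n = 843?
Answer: -1910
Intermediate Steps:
Y = -259 (Y = 720 - 979 = -259)
(Y - 2494) + n = (-259 - 2494) + 843 = -2753 + 843 = -1910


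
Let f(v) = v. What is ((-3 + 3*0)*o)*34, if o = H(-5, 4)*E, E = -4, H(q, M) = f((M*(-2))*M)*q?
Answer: 65280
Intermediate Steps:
H(q, M) = -2*q*M² (H(q, M) = ((M*(-2))*M)*q = ((-2*M)*M)*q = (-2*M²)*q = -2*q*M²)
o = -640 (o = -2*(-5)*4²*(-4) = -2*(-5)*16*(-4) = 160*(-4) = -640)
((-3 + 3*0)*o)*34 = ((-3 + 3*0)*(-640))*34 = ((-3 + 0)*(-640))*34 = -3*(-640)*34 = 1920*34 = 65280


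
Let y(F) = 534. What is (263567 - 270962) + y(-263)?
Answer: -6861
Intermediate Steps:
(263567 - 270962) + y(-263) = (263567 - 270962) + 534 = -7395 + 534 = -6861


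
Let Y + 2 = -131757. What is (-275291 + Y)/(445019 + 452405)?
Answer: -203525/448712 ≈ -0.45358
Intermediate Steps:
Y = -131759 (Y = -2 - 131757 = -131759)
(-275291 + Y)/(445019 + 452405) = (-275291 - 131759)/(445019 + 452405) = -407050/897424 = -407050*1/897424 = -203525/448712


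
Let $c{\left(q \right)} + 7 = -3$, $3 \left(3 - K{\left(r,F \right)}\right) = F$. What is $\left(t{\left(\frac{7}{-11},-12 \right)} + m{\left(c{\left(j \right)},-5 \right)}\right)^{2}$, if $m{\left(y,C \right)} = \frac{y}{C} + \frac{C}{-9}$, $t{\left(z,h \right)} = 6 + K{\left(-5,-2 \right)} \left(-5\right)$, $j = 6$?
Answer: $\frac{7744}{81} \approx 95.605$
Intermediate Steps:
$K{\left(r,F \right)} = 3 - \frac{F}{3}$
$t{\left(z,h \right)} = - \frac{37}{3}$ ($t{\left(z,h \right)} = 6 + \left(3 - - \frac{2}{3}\right) \left(-5\right) = 6 + \left(3 + \frac{2}{3}\right) \left(-5\right) = 6 + \frac{11}{3} \left(-5\right) = 6 - \frac{55}{3} = - \frac{37}{3}$)
$c{\left(q \right)} = -10$ ($c{\left(q \right)} = -7 - 3 = -10$)
$m{\left(y,C \right)} = - \frac{C}{9} + \frac{y}{C}$ ($m{\left(y,C \right)} = \frac{y}{C} + C \left(- \frac{1}{9}\right) = \frac{y}{C} - \frac{C}{9} = - \frac{C}{9} + \frac{y}{C}$)
$\left(t{\left(\frac{7}{-11},-12 \right)} + m{\left(c{\left(j \right)},-5 \right)}\right)^{2} = \left(- \frac{37}{3} - \left(- \frac{5}{9} + \frac{10}{-5}\right)\right)^{2} = \left(- \frac{37}{3} + \left(\frac{5}{9} - -2\right)\right)^{2} = \left(- \frac{37}{3} + \left(\frac{5}{9} + 2\right)\right)^{2} = \left(- \frac{37}{3} + \frac{23}{9}\right)^{2} = \left(- \frac{88}{9}\right)^{2} = \frac{7744}{81}$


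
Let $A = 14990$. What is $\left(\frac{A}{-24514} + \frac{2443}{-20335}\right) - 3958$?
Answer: $- \frac{20136702014}{5086655} \approx -3958.7$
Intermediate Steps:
$\left(\frac{A}{-24514} + \frac{2443}{-20335}\right) - 3958 = \left(\frac{14990}{-24514} + \frac{2443}{-20335}\right) - 3958 = \left(14990 \left(- \frac{1}{24514}\right) + 2443 \left(- \frac{1}{20335}\right)\right) - 3958 = \left(- \frac{7495}{12257} - \frac{349}{2905}\right) - 3958 = - \frac{3721524}{5086655} - 3958 = - \frac{20136702014}{5086655}$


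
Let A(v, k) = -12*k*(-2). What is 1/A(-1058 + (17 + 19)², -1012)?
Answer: -1/24288 ≈ -4.1173e-5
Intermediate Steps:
A(v, k) = 24*k
1/A(-1058 + (17 + 19)², -1012) = 1/(24*(-1012)) = 1/(-24288) = -1/24288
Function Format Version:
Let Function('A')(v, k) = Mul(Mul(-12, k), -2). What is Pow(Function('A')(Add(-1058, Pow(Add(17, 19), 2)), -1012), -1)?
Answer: Rational(-1, 24288) ≈ -4.1173e-5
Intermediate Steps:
Function('A')(v, k) = Mul(24, k)
Pow(Function('A')(Add(-1058, Pow(Add(17, 19), 2)), -1012), -1) = Pow(Mul(24, -1012), -1) = Pow(-24288, -1) = Rational(-1, 24288)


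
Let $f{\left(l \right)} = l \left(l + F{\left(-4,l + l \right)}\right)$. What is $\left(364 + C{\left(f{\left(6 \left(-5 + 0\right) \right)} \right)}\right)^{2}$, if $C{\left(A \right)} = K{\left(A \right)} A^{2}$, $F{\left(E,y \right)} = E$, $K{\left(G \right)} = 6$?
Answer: $38972102359696$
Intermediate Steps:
$f{\left(l \right)} = l \left(-4 + l\right)$ ($f{\left(l \right)} = l \left(l - 4\right) = l \left(-4 + l\right)$)
$C{\left(A \right)} = 6 A^{2}$
$\left(364 + C{\left(f{\left(6 \left(-5 + 0\right) \right)} \right)}\right)^{2} = \left(364 + 6 \left(6 \left(-5 + 0\right) \left(-4 + 6 \left(-5 + 0\right)\right)\right)^{2}\right)^{2} = \left(364 + 6 \left(6 \left(-5\right) \left(-4 + 6 \left(-5\right)\right)\right)^{2}\right)^{2} = \left(364 + 6 \left(- 30 \left(-4 - 30\right)\right)^{2}\right)^{2} = \left(364 + 6 \left(\left(-30\right) \left(-34\right)\right)^{2}\right)^{2} = \left(364 + 6 \cdot 1020^{2}\right)^{2} = \left(364 + 6 \cdot 1040400\right)^{2} = \left(364 + 6242400\right)^{2} = 6242764^{2} = 38972102359696$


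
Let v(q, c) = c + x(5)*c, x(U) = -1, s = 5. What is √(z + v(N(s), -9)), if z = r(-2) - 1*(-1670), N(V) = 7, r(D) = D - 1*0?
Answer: 2*√417 ≈ 40.841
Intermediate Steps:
r(D) = D (r(D) = D + 0 = D)
v(q, c) = 0 (v(q, c) = c - c = 0)
z = 1668 (z = -2 - 1*(-1670) = -2 + 1670 = 1668)
√(z + v(N(s), -9)) = √(1668 + 0) = √1668 = 2*√417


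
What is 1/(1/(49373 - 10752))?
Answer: 38621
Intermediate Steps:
1/(1/(49373 - 10752)) = 1/(1/38621) = 38621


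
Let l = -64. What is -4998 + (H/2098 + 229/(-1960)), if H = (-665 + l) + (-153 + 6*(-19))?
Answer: -10277304221/2056040 ≈ -4998.6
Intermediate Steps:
H = -996 (H = (-665 - 64) + (-153 + 6*(-19)) = -729 + (-153 - 114) = -729 - 267 = -996)
-4998 + (H/2098 + 229/(-1960)) = -4998 + (-996/2098 + 229/(-1960)) = -4998 + (-996*1/2098 + 229*(-1/1960)) = -4998 + (-498/1049 - 229/1960) = -4998 - 1216301/2056040 = -10277304221/2056040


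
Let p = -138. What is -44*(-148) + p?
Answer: 6374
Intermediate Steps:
-44*(-148) + p = -44*(-148) - 138 = 6512 - 138 = 6374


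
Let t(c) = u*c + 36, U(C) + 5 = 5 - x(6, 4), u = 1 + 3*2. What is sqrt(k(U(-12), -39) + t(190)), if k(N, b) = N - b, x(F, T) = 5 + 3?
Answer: sqrt(1397) ≈ 37.376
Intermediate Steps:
x(F, T) = 8
u = 7 (u = 1 + 6 = 7)
U(C) = -8 (U(C) = -5 + (5 - 1*8) = -5 + (5 - 8) = -5 - 3 = -8)
t(c) = 36 + 7*c (t(c) = 7*c + 36 = 36 + 7*c)
sqrt(k(U(-12), -39) + t(190)) = sqrt((-8 - 1*(-39)) + (36 + 7*190)) = sqrt((-8 + 39) + (36 + 1330)) = sqrt(31 + 1366) = sqrt(1397)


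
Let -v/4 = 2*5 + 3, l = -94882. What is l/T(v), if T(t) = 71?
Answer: -94882/71 ≈ -1336.4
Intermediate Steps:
v = -52 (v = -4*(2*5 + 3) = -4*(10 + 3) = -4*13 = -52)
l/T(v) = -94882/71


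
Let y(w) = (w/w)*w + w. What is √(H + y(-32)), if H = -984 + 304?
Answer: 2*I*√186 ≈ 27.276*I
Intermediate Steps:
y(w) = 2*w (y(w) = 1*w + w = w + w = 2*w)
H = -680
√(H + y(-32)) = √(-680 + 2*(-32)) = √(-680 - 64) = √(-744) = 2*I*√186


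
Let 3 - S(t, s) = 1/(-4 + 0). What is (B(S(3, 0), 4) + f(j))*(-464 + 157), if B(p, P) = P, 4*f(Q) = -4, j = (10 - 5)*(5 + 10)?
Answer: -921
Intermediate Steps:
j = 75 (j = 5*15 = 75)
S(t, s) = 13/4 (S(t, s) = 3 - 1/(-4 + 0) = 3 - 1/(-4) = 3 - 1*(-¼) = 3 + ¼ = 13/4)
f(Q) = -1 (f(Q) = (¼)*(-4) = -1)
(B(S(3, 0), 4) + f(j))*(-464 + 157) = (4 - 1)*(-464 + 157) = 3*(-307) = -921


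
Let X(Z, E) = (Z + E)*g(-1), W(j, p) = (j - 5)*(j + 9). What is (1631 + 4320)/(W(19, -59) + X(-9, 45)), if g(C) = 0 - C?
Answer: 5951/428 ≈ 13.904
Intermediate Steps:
W(j, p) = (-5 + j)*(9 + j)
g(C) = -C
X(Z, E) = E + Z (X(Z, E) = (Z + E)*(-1*(-1)) = (E + Z)*1 = E + Z)
(1631 + 4320)/(W(19, -59) + X(-9, 45)) = (1631 + 4320)/((-45 + 19**2 + 4*19) + (45 - 9)) = 5951/((-45 + 361 + 76) + 36) = 5951/(392 + 36) = 5951/428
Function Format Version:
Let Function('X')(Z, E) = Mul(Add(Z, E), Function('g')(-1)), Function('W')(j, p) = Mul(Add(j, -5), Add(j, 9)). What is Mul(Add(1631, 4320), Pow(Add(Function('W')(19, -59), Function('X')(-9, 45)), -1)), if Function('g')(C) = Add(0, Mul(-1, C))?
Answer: Rational(5951, 428) ≈ 13.904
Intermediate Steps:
Function('W')(j, p) = Mul(Add(-5, j), Add(9, j))
Function('g')(C) = Mul(-1, C)
Function('X')(Z, E) = Add(E, Z) (Function('X')(Z, E) = Mul(Add(Z, E), Mul(-1, -1)) = Mul(Add(E, Z), 1) = Add(E, Z))
Mul(Add(1631, 4320), Pow(Add(Function('W')(19, -59), Function('X')(-9, 45)), -1)) = Mul(Add(1631, 4320), Pow(Add(Add(-45, Pow(19, 2), Mul(4, 19)), Add(45, -9)), -1)) = Mul(5951, Pow(Add(Add(-45, 361, 76), 36), -1)) = Mul(5951, Pow(Add(392, 36), -1)) = Mul(5951, Pow(428, -1)) = Mul(5951, Rational(1, 428)) = Rational(5951, 428)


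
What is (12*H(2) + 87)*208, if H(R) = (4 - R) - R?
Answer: 18096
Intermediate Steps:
H(R) = 4 - 2*R
(12*H(2) + 87)*208 = (12*(4 - 2*2) + 87)*208 = (12*(4 - 4) + 87)*208 = (12*0 + 87)*208 = (0 + 87)*208 = 87*208 = 18096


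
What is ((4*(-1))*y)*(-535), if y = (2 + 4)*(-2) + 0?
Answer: -25680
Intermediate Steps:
y = -12 (y = 6*(-2) + 0 = -12 + 0 = -12)
((4*(-1))*y)*(-535) = ((4*(-1))*(-12))*(-535) = -4*(-12)*(-535) = 48*(-535) = -25680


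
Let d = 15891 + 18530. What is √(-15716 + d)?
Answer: √18705 ≈ 136.77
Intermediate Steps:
d = 34421
√(-15716 + d) = √(-15716 + 34421) = √18705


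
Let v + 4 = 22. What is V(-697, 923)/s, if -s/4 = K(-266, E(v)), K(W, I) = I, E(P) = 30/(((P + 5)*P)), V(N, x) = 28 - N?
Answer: -10005/4 ≈ -2501.3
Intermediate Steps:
v = 18 (v = -4 + 22 = 18)
E(P) = 30/(P*(5 + P)) (E(P) = 30/(((5 + P)*P)) = 30/((P*(5 + P))) = 30*(1/(P*(5 + P))) = 30/(P*(5 + P)))
s = -20/69 (s = -120/(18*(5 + 18)) = -120/(18*23) = -4*5/69 = -20/69 ≈ -0.28986)
V(-697, 923)/s = (28 - 1*(-697))/(-20/69) = (28 + 697)*(-69/20) = 725*(-69/20) = -10005/4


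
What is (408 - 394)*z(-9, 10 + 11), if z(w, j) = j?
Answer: 294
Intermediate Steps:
(408 - 394)*z(-9, 10 + 11) = (408 - 394)*(10 + 11) = 14*21 = 294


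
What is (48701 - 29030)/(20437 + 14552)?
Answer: 6557/11663 ≈ 0.56221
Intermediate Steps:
(48701 - 29030)/(20437 + 14552) = 19671/34989 = 19671*(1/34989) = 6557/11663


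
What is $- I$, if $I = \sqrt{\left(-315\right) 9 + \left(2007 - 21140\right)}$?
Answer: $- 4 i \sqrt{1373} \approx - 148.22 i$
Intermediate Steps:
$I = 4 i \sqrt{1373}$ ($I = \sqrt{-2835 - 19133} = \sqrt{-21968} = 4 i \sqrt{1373} \approx 148.22 i$)
$- I = - 4 i \sqrt{1373}$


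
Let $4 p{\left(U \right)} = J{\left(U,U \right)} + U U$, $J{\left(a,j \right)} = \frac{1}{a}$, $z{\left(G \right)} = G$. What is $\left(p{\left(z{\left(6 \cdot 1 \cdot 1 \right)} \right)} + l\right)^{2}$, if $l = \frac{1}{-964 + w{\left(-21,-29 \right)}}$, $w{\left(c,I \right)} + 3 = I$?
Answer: $\frac{36036009}{440896} \approx 81.734$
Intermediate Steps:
$p{\left(U \right)} = \frac{1}{4 U} + \frac{U^{2}}{4}$ ($p{\left(U \right)} = \frac{\frac{1}{U} + U U}{4} = \frac{\frac{1}{U} + U^{2}}{4} = \frac{1}{4 U} + \frac{U^{2}}{4}$)
$w{\left(c,I \right)} = -3 + I$
$l = - \frac{1}{996}$ ($l = \frac{1}{-964 - 32} = \frac{1}{-996} = - \frac{1}{996} \approx -0.001004$)
$\left(p{\left(z{\left(6 \cdot 1 \cdot 1 \right)} \right)} + l\right)^{2} = \left(\frac{1 + \left(6 \cdot 1 \cdot 1\right)^{3}}{4 \cdot 6 \cdot 1 \cdot 1} - \frac{1}{996}\right)^{2} = \left(\frac{1 + \left(6 \cdot 1\right)^{3}}{4 \cdot 6 \cdot 1} - \frac{1}{996}\right)^{2} = \left(\frac{1 + 6^{3}}{4 \cdot 6} - \frac{1}{996}\right)^{2} = \left(\frac{1}{4} \cdot \frac{1}{6} \left(1 + 216\right) - \frac{1}{996}\right)^{2} = \left(\frac{1}{4} \cdot \frac{1}{6} \cdot 217 - \frac{1}{996}\right)^{2} = \left(\frac{217}{24} - \frac{1}{996}\right)^{2} = \left(\frac{6003}{664}\right)^{2} = \frac{36036009}{440896}$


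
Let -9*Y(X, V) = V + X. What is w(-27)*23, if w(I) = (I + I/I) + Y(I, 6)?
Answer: -1633/3 ≈ -544.33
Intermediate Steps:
Y(X, V) = -V/9 - X/9 (Y(X, V) = -(V + X)/9 = -V/9 - X/9)
w(I) = ⅓ + 8*I/9 (w(I) = (I + I/I) + (-⅑*6 - I/9) = (I + 1) + (-⅔ - I/9) = (1 + I) + (-⅔ - I/9) = ⅓ + 8*I/9)
w(-27)*23 = (⅓ + (8/9)*(-27))*23 = (⅓ - 24)*23 = -71/3*23 = -1633/3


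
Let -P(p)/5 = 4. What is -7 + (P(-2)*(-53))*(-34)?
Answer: -36047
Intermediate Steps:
P(p) = -20 (P(p) = -5*4 = -20)
-7 + (P(-2)*(-53))*(-34) = -7 - 20*(-53)*(-34) = -7 + 1060*(-34) = -7 - 36040 = -36047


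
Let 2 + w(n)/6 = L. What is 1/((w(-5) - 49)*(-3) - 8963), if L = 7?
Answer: -1/8906 ≈ -0.00011228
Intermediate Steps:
w(n) = 30 (w(n) = -12 + 6*7 = -12 + 42 = 30)
1/((w(-5) - 49)*(-3) - 8963) = 1/((30 - 49)*(-3) - 8963) = 1/(-19*(-3) - 8963) = 1/(57 - 8963) = 1/(-8906) = -1/8906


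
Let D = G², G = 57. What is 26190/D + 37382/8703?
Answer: 38820632/3141783 ≈ 12.356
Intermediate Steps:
D = 3249 (D = 57² = 3249)
26190/D + 37382/8703 = 26190/3249 + 37382/8703 = 26190*(1/3249) + 37382*(1/8703) = 2910/361 + 37382/8703 = 38820632/3141783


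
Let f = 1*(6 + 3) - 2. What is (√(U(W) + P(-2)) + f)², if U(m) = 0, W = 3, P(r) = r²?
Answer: 81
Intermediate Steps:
f = 7 (f = 1*9 - 2 = 9 - 2 = 7)
(√(U(W) + P(-2)) + f)² = (√(0 + (-2)²) + 7)² = (√(0 + 4) + 7)² = (√4 + 7)² = (2 + 7)² = 9² = 81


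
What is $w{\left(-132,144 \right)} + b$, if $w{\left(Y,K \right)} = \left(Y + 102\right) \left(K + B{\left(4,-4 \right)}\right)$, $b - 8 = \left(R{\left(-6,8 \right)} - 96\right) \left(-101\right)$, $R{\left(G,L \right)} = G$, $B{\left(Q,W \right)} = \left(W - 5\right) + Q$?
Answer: $6140$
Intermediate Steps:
$B{\left(Q,W \right)} = -5 + Q + W$ ($B{\left(Q,W \right)} = \left(-5 + W\right) + Q = -5 + Q + W$)
$b = 10310$ ($b = 8 + \left(-6 - 96\right) \left(-101\right) = 8 - -10302 = 8 + 10302 = 10310$)
$w{\left(Y,K \right)} = \left(-5 + K\right) \left(102 + Y\right)$ ($w{\left(Y,K \right)} = \left(Y + 102\right) \left(K - 5\right) = \left(102 + Y\right) \left(K - 5\right) = \left(102 + Y\right) \left(-5 + K\right) = \left(-5 + K\right) \left(102 + Y\right)$)
$w{\left(-132,144 \right)} + b = \left(-510 - -660 + 102 \cdot 144 + 144 \left(-132\right)\right) + 10310 = \left(-510 + 660 + 14688 - 19008\right) + 10310 = -4170 + 10310 = 6140$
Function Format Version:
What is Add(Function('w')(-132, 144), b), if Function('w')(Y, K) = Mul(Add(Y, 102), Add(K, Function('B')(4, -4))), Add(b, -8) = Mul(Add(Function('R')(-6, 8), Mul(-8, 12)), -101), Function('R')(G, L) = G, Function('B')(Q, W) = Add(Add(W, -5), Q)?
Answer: 6140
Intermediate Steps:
Function('B')(Q, W) = Add(-5, Q, W) (Function('B')(Q, W) = Add(Add(-5, W), Q) = Add(-5, Q, W))
b = 10310 (b = Add(8, Mul(Add(-6, Mul(-8, 12)), -101)) = Add(8, Mul(Add(-6, -96), -101)) = Add(8, Mul(-102, -101)) = Add(8, 10302) = 10310)
Function('w')(Y, K) = Mul(Add(-5, K), Add(102, Y)) (Function('w')(Y, K) = Mul(Add(Y, 102), Add(K, Add(-5, 4, -4))) = Mul(Add(102, Y), Add(K, -5)) = Mul(Add(102, Y), Add(-5, K)) = Mul(Add(-5, K), Add(102, Y)))
Add(Function('w')(-132, 144), b) = Add(Add(-510, Mul(-5, -132), Mul(102, 144), Mul(144, -132)), 10310) = Add(Add(-510, 660, 14688, -19008), 10310) = Add(-4170, 10310) = 6140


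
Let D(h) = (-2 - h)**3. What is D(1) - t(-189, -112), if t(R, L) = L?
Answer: 85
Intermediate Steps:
D(1) - t(-189, -112) = -(2 + 1)**3 - 1*(-112) = -1*3**3 + 112 = -1*27 + 112 = -27 + 112 = 85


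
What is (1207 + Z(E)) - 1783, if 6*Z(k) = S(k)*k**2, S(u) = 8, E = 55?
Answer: 10372/3 ≈ 3457.3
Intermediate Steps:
Z(k) = 4*k**2/3 (Z(k) = (8*k**2)/6 = 4*k**2/3)
(1207 + Z(E)) - 1783 = (1207 + (4/3)*55**2) - 1783 = (1207 + (4/3)*3025) - 1783 = (1207 + 12100/3) - 1783 = 15721/3 - 1783 = 10372/3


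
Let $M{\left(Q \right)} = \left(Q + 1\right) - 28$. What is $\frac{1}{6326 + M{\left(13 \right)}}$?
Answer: $\frac{1}{6312} \approx 0.00015843$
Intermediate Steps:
$M{\left(Q \right)} = -27 + Q$ ($M{\left(Q \right)} = \left(1 + Q\right) - 28 = -27 + Q$)
$\frac{1}{6326 + M{\left(13 \right)}} = \frac{1}{6326 + \left(-27 + 13\right)} = \frac{1}{6326 - 14} = \frac{1}{6312}$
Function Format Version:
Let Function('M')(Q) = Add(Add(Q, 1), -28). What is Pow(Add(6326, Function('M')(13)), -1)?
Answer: Rational(1, 6312) ≈ 0.00015843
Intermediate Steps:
Function('M')(Q) = Add(-27, Q) (Function('M')(Q) = Add(Add(1, Q), -28) = Add(-27, Q))
Pow(Add(6326, Function('M')(13)), -1) = Pow(Add(6326, Add(-27, 13)), -1) = Pow(Add(6326, -14), -1) = Pow(6312, -1) = Rational(1, 6312)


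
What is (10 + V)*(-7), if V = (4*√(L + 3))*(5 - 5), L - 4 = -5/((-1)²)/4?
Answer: -70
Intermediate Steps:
L = 11/4 (L = 4 - 5/((-1)²)/4 = 4 - 5/1*(¼) = 4 - 5*1*(¼) = 4 - 5*¼ = 4 - 5/4 = 11/4 ≈ 2.7500)
V = 0 (V = (4*√(11/4 + 3))*(5 - 5) = (4*√(23/4))*0 = (4*(√23/2))*0 = (2*√23)*0 = 0)
(10 + V)*(-7) = (10 + 0)*(-7) = 10*(-7) = -70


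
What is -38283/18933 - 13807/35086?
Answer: -534868423/221427746 ≈ -2.4155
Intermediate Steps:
-38283/18933 - 13807/35086 = -38283*1/18933 - 13807*1/35086 = -12761/6311 - 13807/35086 = -534868423/221427746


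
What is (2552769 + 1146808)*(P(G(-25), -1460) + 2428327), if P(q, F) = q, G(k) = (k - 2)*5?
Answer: 8983283274784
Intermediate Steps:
G(k) = -10 + 5*k (G(k) = (-2 + k)*5 = -10 + 5*k)
(2552769 + 1146808)*(P(G(-25), -1460) + 2428327) = (2552769 + 1146808)*((-10 + 5*(-25)) + 2428327) = 3699577*((-10 - 125) + 2428327) = 3699577*(-135 + 2428327) = 3699577*2428192 = 8983283274784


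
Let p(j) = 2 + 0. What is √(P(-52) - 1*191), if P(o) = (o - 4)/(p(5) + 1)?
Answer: I*√1887/3 ≈ 14.48*I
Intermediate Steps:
p(j) = 2
P(o) = -4/3 + o/3 (P(o) = (o - 4)/(2 + 1) = (-4 + o)/3 = (-4 + o)*(⅓) = -4/3 + o/3)
√(P(-52) - 1*191) = √((-4/3 + (⅓)*(-52)) - 1*191) = √((-4/3 - 52/3) - 191) = √(-56/3 - 191) = √(-629/3) = I*√1887/3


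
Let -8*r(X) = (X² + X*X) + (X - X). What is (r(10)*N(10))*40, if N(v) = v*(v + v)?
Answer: -200000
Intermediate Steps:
N(v) = 2*v² (N(v) = v*(2*v) = 2*v²)
r(X) = -X²/4 (r(X) = -((X² + X*X) + (X - X))/8 = -((X² + X²) + 0)/8 = -(2*X² + 0)/8 = -X²/4)
(r(10)*N(10))*40 = ((-¼*10²)*(2*10²))*40 = ((-¼*100)*(2*100))*40 = -25*200*40 = -5000*40 = -200000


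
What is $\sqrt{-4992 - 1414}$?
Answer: $i \sqrt{6406} \approx 80.037 i$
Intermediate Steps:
$\sqrt{-4992 - 1414} = \sqrt{-6406} = i \sqrt{6406}$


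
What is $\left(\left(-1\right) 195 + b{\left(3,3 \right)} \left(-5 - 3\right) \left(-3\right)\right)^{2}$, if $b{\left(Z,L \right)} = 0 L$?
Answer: $38025$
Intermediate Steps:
$b{\left(Z,L \right)} = 0$
$\left(\left(-1\right) 195 + b{\left(3,3 \right)} \left(-5 - 3\right) \left(-3\right)\right)^{2} = \left(\left(-1\right) 195 + 0 \left(-5 - 3\right) \left(-3\right)\right)^{2} = \left(-195 + 0 \left(-8\right) \left(-3\right)\right)^{2} = \left(-195 + 0 \left(-3\right)\right)^{2} = \left(-195 + 0\right)^{2} = \left(-195\right)^{2} = 38025$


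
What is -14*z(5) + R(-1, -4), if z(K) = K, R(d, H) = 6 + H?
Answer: -68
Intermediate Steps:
-14*z(5) + R(-1, -4) = -14*5 + (6 - 4) = -70 + 2 = -68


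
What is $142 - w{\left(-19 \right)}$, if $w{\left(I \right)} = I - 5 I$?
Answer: $66$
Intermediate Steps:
$w{\left(I \right)} = - 4 I$
$142 - w{\left(-19 \right)} = 142 - \left(-4\right) \left(-19\right) = 142 - 76 = 66$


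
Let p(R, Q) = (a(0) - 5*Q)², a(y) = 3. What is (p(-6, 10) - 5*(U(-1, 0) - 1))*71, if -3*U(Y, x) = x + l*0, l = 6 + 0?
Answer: 157194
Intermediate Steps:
l = 6
U(Y, x) = -x/3 (U(Y, x) = -(x + 6*0)/3 = -(x + 0)/3 = -x/3)
p(R, Q) = (3 - 5*Q)²
(p(-6, 10) - 5*(U(-1, 0) - 1))*71 = ((-3 + 5*10)² - 5*(-⅓*0 - 1))*71 = ((-3 + 50)² - 5*(0 - 1))*71 = (47² - 5*(-1))*71 = (2209 + 5)*71 = 2214*71 = 157194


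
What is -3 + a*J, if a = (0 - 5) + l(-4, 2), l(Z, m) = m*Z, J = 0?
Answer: -3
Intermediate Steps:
l(Z, m) = Z*m
a = -13 (a = (0 - 5) - 4*2 = -5 - 8 = -13)
-3 + a*J = -3 - 13*0 = -3 + 0 = -3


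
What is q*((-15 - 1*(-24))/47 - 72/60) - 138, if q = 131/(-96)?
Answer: -1027411/7520 ≈ -136.62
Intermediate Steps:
q = -131/96 (q = 131*(-1/96) = -131/96 ≈ -1.3646)
q*((-15 - 1*(-24))/47 - 72/60) - 138 = -131*((-15 - 1*(-24))/47 - 72/60)/96 - 138 = -131*((-15 + 24)*(1/47) - 72*1/60)/96 - 138 = -131*(9*(1/47) - 6/5)/96 - 138 = -131*(9/47 - 6/5)/96 - 138 = -131/96*(-237/235) - 138 = 10349/7520 - 138 = -1027411/7520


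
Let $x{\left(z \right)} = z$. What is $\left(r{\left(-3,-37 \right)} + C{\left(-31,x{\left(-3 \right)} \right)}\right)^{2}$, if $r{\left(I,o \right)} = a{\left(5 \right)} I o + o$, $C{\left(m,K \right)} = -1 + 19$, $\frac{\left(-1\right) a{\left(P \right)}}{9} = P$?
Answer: $25140196$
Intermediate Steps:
$a{\left(P \right)} = - 9 P$
$C{\left(m,K \right)} = 18$
$r{\left(I,o \right)} = o - 45 I o$ ($r{\left(I,o \right)} = \left(-9\right) 5 I o + o = - 45 I o + o = o - 45 I o$)
$\left(r{\left(-3,-37 \right)} + C{\left(-31,x{\left(-3 \right)} \right)}\right)^{2} = \left(- 37 \left(1 - -135\right) + 18\right)^{2} = \left(- 37 \left(1 + 135\right) + 18\right)^{2} = \left(\left(-37\right) 136 + 18\right)^{2} = \left(-5032 + 18\right)^{2} = \left(-5014\right)^{2} = 25140196$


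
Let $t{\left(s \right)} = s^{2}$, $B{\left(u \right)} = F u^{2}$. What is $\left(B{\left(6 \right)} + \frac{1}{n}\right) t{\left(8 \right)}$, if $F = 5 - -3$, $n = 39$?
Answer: $\frac{718912}{39} \approx 18434.0$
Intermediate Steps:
$F = 8$ ($F = 5 + 3 = 8$)
$B{\left(u \right)} = 8 u^{2}$
$\left(B{\left(6 \right)} + \frac{1}{n}\right) t{\left(8 \right)} = \left(8 \cdot 6^{2} + \frac{1}{39}\right) 8^{2} = \left(8 \cdot 36 + \frac{1}{39}\right) 64 = \left(288 + \frac{1}{39}\right) 64 = \frac{11233}{39} \cdot 64 = \frac{718912}{39}$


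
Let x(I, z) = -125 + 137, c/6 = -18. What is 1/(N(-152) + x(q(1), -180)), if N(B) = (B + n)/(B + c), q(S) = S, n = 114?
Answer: 130/1579 ≈ 0.082331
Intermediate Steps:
c = -108 (c = 6*(-18) = -108)
N(B) = (114 + B)/(-108 + B) (N(B) = (B + 114)/(B - 108) = (114 + B)/(-108 + B))
x(I, z) = 12
1/(N(-152) + x(q(1), -180)) = 1/((114 - 152)/(-108 - 152) + 12) = 1/(-38/(-260) + 12) = 1/(-1/260*(-38) + 12) = 1/(19/130 + 12) = 1/(1579/130) = 130/1579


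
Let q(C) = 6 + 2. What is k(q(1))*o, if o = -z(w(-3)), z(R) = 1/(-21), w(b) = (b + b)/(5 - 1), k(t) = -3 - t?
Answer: -11/21 ≈ -0.52381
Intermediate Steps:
q(C) = 8
w(b) = b/2 (w(b) = (2*b)/4 = (2*b)*(1/4) = b/2)
z(R) = -1/21
o = 1/21 (o = -1*(-1/21) = 1/21 ≈ 0.047619)
k(q(1))*o = (-3 - 1*8)*(1/21) = (-3 - 8)*(1/21) = -11*1/21 = -11/21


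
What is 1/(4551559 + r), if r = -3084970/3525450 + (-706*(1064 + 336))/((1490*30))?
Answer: 17509735/79696189432094 ≈ 2.1971e-7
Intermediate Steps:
r = -402494771/17509735 (r = -3084970*1/3525450 - 706*1400/44700 = -308497/352545 - 988400*1/44700 = -308497/352545 - 9884/447 = -402494771/17509735 ≈ -22.987)
1/(4551559 + r) = 1/(4551559 - 402494771/17509735) = 1/(79696189432094/17509735) = 17509735/79696189432094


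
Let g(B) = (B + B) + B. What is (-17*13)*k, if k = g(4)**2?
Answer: -31824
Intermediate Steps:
g(B) = 3*B (g(B) = 2*B + B = 3*B)
k = 144 (k = (3*4)**2 = 12**2 = 144)
(-17*13)*k = -17*13*144 = -221*144 = -31824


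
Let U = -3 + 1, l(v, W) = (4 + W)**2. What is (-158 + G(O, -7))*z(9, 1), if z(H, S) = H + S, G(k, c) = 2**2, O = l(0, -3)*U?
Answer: -1540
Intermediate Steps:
U = -2
O = -2 (O = (4 - 3)**2*(-2) = 1**2*(-2) = 1*(-2) = -2)
G(k, c) = 4
(-158 + G(O, -7))*z(9, 1) = (-158 + 4)*(9 + 1) = -154*10 = -1540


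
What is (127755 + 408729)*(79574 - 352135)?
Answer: -146224615524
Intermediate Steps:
(127755 + 408729)*(79574 - 352135) = 536484*(-272561) = -146224615524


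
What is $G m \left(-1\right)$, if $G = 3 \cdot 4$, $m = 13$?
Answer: $-156$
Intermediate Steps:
$G = 12$
$G m \left(-1\right) = 12 \cdot 13 \left(-1\right) = 156 \left(-1\right) = -156$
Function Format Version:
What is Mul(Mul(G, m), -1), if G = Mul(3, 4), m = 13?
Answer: -156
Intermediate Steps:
G = 12
Mul(Mul(G, m), -1) = Mul(Mul(12, 13), -1) = Mul(156, -1) = -156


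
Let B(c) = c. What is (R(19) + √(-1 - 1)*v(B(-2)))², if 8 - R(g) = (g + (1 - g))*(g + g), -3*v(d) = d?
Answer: 8092/9 - 40*I*√2 ≈ 899.11 - 56.569*I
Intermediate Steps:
v(d) = -d/3
R(g) = 8 - 2*g (R(g) = 8 - (g + (1 - g))*(g + g) = 8 - 2*g)
(R(19) + √(-1 - 1)*v(B(-2)))² = ((8 - 2*19) + √(-1 - 1)*(-⅓*(-2)))² = ((8 - 38) + √(-2)*(⅔))² = (-30 + (I*√2)*(⅔))² = (-30 + 2*I*√2/3)²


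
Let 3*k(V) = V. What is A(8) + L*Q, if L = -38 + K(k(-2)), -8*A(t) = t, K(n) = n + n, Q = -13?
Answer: 1531/3 ≈ 510.33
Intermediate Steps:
k(V) = V/3
K(n) = 2*n
A(t) = -t/8
L = -118/3 (L = -38 + 2*((1/3)*(-2)) = -38 + 2*(-2/3) = -38 - 4/3 = -118/3 ≈ -39.333)
A(8) + L*Q = -1/8*8 - 118/3*(-13) = -1 + 1534/3 = 1531/3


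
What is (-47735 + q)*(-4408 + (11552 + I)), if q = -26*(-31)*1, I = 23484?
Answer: -1437341412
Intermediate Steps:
q = 806 (q = 806*1 = 806)
(-47735 + q)*(-4408 + (11552 + I)) = (-47735 + 806)*(-4408 + (11552 + 23484)) = -46929*(-4408 + 35036) = -46929*30628 = -1437341412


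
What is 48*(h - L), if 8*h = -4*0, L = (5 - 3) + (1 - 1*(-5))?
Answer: -384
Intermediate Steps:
L = 8 (L = 2 + (1 + 5) = 2 + 6 = 8)
h = 0 (h = (-4*0)/8 = (1/8)*0 = 0)
48*(h - L) = 48*(0 - 1*8) = 48*(0 - 8) = 48*(-8) = -384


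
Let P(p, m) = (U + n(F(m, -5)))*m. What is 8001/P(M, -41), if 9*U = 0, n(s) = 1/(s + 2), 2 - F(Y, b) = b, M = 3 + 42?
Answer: -72009/41 ≈ -1756.3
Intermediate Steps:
M = 45
F(Y, b) = 2 - b
n(s) = 1/(2 + s)
U = 0 (U = (⅑)*0 = 0)
P(p, m) = m/9 (P(p, m) = (0 + 1/(2 + (2 - 1*(-5))))*m = (0 + 1/(2 + (2 + 5)))*m = (0 + 1/(2 + 7))*m = (0 + 1/9)*m = (0 + ⅑)*m = m/9)
8001/P(M, -41) = 8001/(((⅑)*(-41))) = 8001/(-41/9) = 8001*(-9/41) = -72009/41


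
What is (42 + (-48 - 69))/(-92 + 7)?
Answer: 15/17 ≈ 0.88235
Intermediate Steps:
(42 + (-48 - 69))/(-92 + 7) = (42 - 117)/(-85) = -75*(-1/85) = 15/17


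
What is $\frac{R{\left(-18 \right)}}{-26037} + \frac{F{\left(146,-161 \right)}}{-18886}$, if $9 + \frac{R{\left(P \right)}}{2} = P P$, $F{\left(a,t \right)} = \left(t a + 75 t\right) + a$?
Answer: $\frac{5325865}{2875642} \approx 1.8521$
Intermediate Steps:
$F{\left(a,t \right)} = a + 75 t + a t$ ($F{\left(a,t \right)} = \left(a t + 75 t\right) + a = \left(75 t + a t\right) + a = a + 75 t + a t$)
$R{\left(P \right)} = -18 + 2 P^{2}$ ($R{\left(P \right)} = -18 + 2 P P = -18 + 2 P^{2}$)
$\frac{R{\left(-18 \right)}}{-26037} + \frac{F{\left(146,-161 \right)}}{-18886} = \frac{-18 + 2 \left(-18\right)^{2}}{-26037} + \frac{146 + 75 \left(-161\right) + 146 \left(-161\right)}{-18886} = \left(-18 + 2 \cdot 324\right) \left(- \frac{1}{26037}\right) + \left(146 - 12075 - 23506\right) \left(- \frac{1}{18886}\right) = \left(-18 + 648\right) \left(- \frac{1}{26037}\right) - - \frac{1865}{994} = 630 \left(- \frac{1}{26037}\right) + \frac{1865}{994} = - \frac{70}{2893} + \frac{1865}{994} = \frac{5325865}{2875642}$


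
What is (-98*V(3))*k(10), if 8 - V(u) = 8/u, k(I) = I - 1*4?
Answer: -3136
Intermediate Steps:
k(I) = -4 + I (k(I) = I - 4 = -4 + I)
V(u) = 8 - 8/u
(-98*V(3))*k(10) = (-98*(8 - 8/3))*(-4 + 10) = -98*(8 - 8*⅓)*6 = -98*(8 - 8/3)*6 = -98*16/3*6 = -1568/3*6 = -3136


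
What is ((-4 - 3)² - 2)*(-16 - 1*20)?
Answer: -1692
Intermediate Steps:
((-4 - 3)² - 2)*(-16 - 1*20) = ((-7)² - 2)*(-16 - 20) = (49 - 2)*(-36) = 47*(-36) = -1692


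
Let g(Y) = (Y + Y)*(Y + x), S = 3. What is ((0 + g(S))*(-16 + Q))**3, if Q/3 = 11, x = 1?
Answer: 67917312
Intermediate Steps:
g(Y) = 2*Y*(1 + Y) (g(Y) = (Y + Y)*(Y + 1) = (2*Y)*(1 + Y) = 2*Y*(1 + Y))
Q = 33 (Q = 3*11 = 33)
((0 + g(S))*(-16 + Q))**3 = ((0 + 2*3*(1 + 3))*(-16 + 33))**3 = ((0 + 2*3*4)*17)**3 = ((0 + 24)*17)**3 = (24*17)**3 = 408**3 = 67917312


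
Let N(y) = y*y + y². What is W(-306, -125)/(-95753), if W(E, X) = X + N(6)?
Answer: 53/95753 ≈ 0.00055351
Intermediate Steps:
N(y) = 2*y² (N(y) = y² + y² = 2*y²)
W(E, X) = 72 + X (W(E, X) = X + 2*6² = X + 2*36 = X + 72 = 72 + X)
W(-306, -125)/(-95753) = (72 - 125)/(-95753) = -53*(-1/95753) = 53/95753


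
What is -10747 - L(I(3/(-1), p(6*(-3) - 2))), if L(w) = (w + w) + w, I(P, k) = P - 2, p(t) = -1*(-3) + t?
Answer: -10732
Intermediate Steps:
p(t) = 3 + t
I(P, k) = -2 + P
L(w) = 3*w (L(w) = 2*w + w = 3*w)
-10747 - L(I(3/(-1), p(6*(-3) - 2))) = -10747 - 3*(-2 + 3/(-1)) = -10747 - 3*(-2 + 3*(-1)) = -10747 - 3*(-2 - 3) = -10747 - 3*(-5) = -10747 - 1*(-15) = -10747 + 15 = -10732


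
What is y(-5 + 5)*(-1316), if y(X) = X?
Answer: 0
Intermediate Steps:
y(-5 + 5)*(-1316) = (-5 + 5)*(-1316) = 0*(-1316) = 0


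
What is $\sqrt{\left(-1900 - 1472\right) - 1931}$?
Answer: $i \sqrt{5303} \approx 72.822 i$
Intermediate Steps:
$\sqrt{\left(-1900 - 1472\right) - 1931} = \sqrt{-3372 - 1931} = \sqrt{-5303} = i \sqrt{5303}$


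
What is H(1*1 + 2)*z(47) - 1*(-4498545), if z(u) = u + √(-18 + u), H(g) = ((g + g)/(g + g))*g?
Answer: 4498686 + 3*√29 ≈ 4.4987e+6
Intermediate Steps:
H(g) = g (H(g) = ((2*g)/((2*g)))*g = ((2*g)*(1/(2*g)))*g = 1*g = g)
H(1*1 + 2)*z(47) - 1*(-4498545) = (1*1 + 2)*(47 + √(-18 + 47)) - 1*(-4498545) = (1 + 2)*(47 + √29) + 4498545 = 3*(47 + √29) + 4498545 = (141 + 3*√29) + 4498545 = 4498686 + 3*√29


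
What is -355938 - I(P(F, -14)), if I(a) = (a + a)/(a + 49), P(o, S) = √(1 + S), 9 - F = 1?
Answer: 2*(-177970*√13 + 8720481*I)/(√13 - 49*I) ≈ -3.5594e+5 - 0.14638*I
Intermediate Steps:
F = 8 (F = 9 - 1*1 = 9 - 1 = 8)
I(a) = 2*a/(49 + a) (I(a) = (2*a)/(49 + a) = 2*a/(49 + a))
-355938 - I(P(F, -14)) = -355938 - 2*√(1 - 14)/(49 + √(1 - 14)) = -355938 - 2*√(-13)/(49 + √(-13)) = -355938 - 2*I*√13/(49 + I*√13)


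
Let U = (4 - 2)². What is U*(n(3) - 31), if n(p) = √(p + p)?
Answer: -124 + 4*√6 ≈ -114.20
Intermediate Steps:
n(p) = √2*√p (n(p) = √(2*p) = √2*√p)
U = 4 (U = 2² = 4)
U*(n(3) - 31) = 4*(√2*√3 - 31) = 4*(√6 - 31) = 4*(-31 + √6) = -124 + 4*√6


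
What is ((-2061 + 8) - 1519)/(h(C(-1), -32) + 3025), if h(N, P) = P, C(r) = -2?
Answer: -3572/2993 ≈ -1.1935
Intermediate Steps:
((-2061 + 8) - 1519)/(h(C(-1), -32) + 3025) = ((-2061 + 8) - 1519)/(-32 + 3025) = (-2053 - 1519)/2993 = -3572*1/2993 = -3572/2993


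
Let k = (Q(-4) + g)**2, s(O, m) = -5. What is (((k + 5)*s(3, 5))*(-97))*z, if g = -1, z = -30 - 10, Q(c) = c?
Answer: -582000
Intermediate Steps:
z = -40
k = 25 (k = (-4 - 1)**2 = (-5)**2 = 25)
(((k + 5)*s(3, 5))*(-97))*z = (((25 + 5)*(-5))*(-97))*(-40) = ((30*(-5))*(-97))*(-40) = -150*(-97)*(-40) = 14550*(-40) = -582000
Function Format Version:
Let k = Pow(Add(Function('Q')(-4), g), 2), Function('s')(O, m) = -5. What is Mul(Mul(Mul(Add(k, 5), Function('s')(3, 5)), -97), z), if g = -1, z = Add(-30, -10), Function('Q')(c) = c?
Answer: -582000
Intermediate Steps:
z = -40
k = 25 (k = Pow(Add(-4, -1), 2) = Pow(-5, 2) = 25)
Mul(Mul(Mul(Add(k, 5), Function('s')(3, 5)), -97), z) = Mul(Mul(Mul(Add(25, 5), -5), -97), -40) = Mul(Mul(Mul(30, -5), -97), -40) = Mul(Mul(-150, -97), -40) = Mul(14550, -40) = -582000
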